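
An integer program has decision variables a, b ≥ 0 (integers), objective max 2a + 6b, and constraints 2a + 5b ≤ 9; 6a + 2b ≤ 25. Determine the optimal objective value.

10

Relaxing integrality, the LP optimum is 10.80 at (a,b) = (0, 1.8), which is not an integer point.
(a,b)=(2,1): 2·2+5·1=9≤9, 6·2+2·1=14≤25, objective 10.
(a,b)=(1,1): 2·1+5·1=7≤9, 6·1+2·1=8≤25, objective 8.
(a,b)=(0,1): 2·0+5·1=5≤9, 6·0+2·1=2≤25, objective 6.
No feasible integer point exceeds 10.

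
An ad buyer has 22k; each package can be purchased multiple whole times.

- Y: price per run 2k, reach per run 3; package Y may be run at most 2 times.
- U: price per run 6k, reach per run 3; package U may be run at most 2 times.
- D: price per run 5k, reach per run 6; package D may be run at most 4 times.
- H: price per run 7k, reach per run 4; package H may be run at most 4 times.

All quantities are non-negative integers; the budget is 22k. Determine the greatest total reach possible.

This is a bounded integer knapsack.
Take 1×Y and 4×D: price 22 ≤ 22, reach 1·3 + 4·6 = 27.
No other integer combination yields more.

27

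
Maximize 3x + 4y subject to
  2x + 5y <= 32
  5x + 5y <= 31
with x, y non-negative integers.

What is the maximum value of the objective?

24

Relaxing integrality, the LP optimum is 24.80 at (x,y) = (0, 6.2), which is not an integer point.
(x,y)=(0,6) is feasible, giving 24.
(x,y)=(1,5) is feasible, giving 23.
(x,y)=(0,5) is feasible, giving 20.
The best lattice point is (0,6), giving 24.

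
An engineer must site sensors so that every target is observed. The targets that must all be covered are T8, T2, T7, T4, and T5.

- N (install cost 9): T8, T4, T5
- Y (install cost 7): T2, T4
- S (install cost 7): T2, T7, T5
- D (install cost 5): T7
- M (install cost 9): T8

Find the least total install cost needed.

16

This is an integer covering problem.
Choose N and S: together they cover T8, T2, T7, T4, T5 — every target.
Total install cost: 9 + 7 = 16.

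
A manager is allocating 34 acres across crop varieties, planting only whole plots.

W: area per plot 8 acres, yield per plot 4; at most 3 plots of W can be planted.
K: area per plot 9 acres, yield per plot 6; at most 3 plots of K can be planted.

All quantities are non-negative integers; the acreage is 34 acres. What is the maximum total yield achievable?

20

This is a bounded integer knapsack.
K has the best ratio (6/9); taking only K gives at most 3×6 = 18 (stopped by the area limit).
Mixing does better — 2×W and 2×K: area 34 ≤ 34, yield 2·4 + 2·6 = 20.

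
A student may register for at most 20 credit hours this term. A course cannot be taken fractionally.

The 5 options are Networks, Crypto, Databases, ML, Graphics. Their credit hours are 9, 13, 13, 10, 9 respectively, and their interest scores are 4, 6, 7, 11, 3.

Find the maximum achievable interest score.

Take Networks and ML: credit hours 9 + 10 = 19 ≤ 20, interest score 4 + 11 = 15.
No other feasible combination does better.

15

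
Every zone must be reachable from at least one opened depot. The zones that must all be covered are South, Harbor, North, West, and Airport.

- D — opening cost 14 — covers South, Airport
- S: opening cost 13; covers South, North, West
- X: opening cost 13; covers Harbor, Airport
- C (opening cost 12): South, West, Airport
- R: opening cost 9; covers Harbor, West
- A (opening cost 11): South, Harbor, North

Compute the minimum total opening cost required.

23

Choose C and A: together they cover South, Harbor, North, West, Airport — every zone.
Total opening cost: 12 + 11 = 23.
No cover costs less than 23.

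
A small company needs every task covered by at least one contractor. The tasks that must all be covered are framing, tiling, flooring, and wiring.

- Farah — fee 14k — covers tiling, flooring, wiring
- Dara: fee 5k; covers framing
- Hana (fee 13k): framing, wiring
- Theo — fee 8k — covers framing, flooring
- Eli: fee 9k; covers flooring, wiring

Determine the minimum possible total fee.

Choose Farah and Dara: together they cover framing, tiling, flooring, wiring — every task.
Total fee: 14 + 5 = 19.

19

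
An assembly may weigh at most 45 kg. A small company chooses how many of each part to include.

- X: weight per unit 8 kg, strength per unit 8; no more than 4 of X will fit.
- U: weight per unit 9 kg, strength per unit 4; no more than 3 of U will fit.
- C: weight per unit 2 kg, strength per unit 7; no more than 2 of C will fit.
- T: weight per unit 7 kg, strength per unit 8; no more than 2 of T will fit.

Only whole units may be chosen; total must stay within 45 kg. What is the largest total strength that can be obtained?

54

This is a bounded integer knapsack.
4×X, 2×C, and 1×T: weight 43 ≤ 45, strength 4·8 + 2·7 + 1·8 = 54.
3×X, 2×C, and 2×T: weight 42 ≤ 45, strength 3·8 + 2·7 + 2·8 = 54.
Best is 54.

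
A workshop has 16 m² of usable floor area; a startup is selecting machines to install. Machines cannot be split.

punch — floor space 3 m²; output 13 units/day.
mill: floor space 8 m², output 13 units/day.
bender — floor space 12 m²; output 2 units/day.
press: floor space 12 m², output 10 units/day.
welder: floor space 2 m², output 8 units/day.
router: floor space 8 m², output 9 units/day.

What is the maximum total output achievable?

34

This is a 0-1 knapsack instance.
Take punch, mill, and welder: floor space 3 + 8 + 2 = 13 ≤ 16, output 13 + 13 + 8 = 34.
No other feasible combination does better.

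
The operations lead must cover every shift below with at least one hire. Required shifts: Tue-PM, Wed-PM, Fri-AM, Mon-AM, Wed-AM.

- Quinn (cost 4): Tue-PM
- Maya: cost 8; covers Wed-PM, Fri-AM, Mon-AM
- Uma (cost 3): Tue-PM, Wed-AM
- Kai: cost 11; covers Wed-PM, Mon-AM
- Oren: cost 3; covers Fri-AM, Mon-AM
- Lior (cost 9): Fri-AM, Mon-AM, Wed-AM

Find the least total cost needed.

11

This is an integer covering problem.
Choose Maya and Uma: together they cover Tue-PM, Wed-PM, Fri-AM, Mon-AM, Wed-AM — every shift.
Total cost: 8 + 3 = 11.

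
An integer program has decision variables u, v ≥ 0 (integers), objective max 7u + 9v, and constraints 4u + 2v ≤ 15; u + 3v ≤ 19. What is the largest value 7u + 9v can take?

54

Relaxing integrality, the LP optimum is 59.80 at (u,v) = (0.7, 6.1), which is not an integer point.
(u,v)=(0,6): 4·0+2·6=12≤15, 1·0+3·6=18≤19, objective 54.
(u,v)=(1,5): 4·1+2·5=14≤15, 1·1+3·5=16≤19, objective 52.
Maximum is 54 at (u,v)=(0,6).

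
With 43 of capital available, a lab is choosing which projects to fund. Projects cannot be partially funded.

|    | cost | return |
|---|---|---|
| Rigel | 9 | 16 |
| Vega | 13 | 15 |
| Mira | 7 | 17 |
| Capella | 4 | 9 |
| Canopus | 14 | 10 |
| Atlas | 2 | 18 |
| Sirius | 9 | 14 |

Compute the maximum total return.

80

Allowing fractional choices, the relaxed optimum would be about 87.8, but projects are indivisible.
Rigel + Vega + Mira + Atlas + Sirius: cost 9 + 13 + 7 + 2 + 9 = 40 ≤ 43, return 16 + 15 + 17 + 18 + 14 = 80.
Rigel + Mira + Canopus + Atlas + Sirius: cost 9 + 7 + 14 + 2 + 9 = 41 ≤ 43, return 16 + 17 + 10 + 18 + 14 = 75.
Rigel + Vega + Mira + Capella + Atlas: cost 9 + 13 + 7 + 4 + 2 = 35 ≤ 43, return 16 + 15 + 17 + 9 + 18 = 75.
Best is Rigel, Vega, Mira, Atlas, and Sirius with total return 80.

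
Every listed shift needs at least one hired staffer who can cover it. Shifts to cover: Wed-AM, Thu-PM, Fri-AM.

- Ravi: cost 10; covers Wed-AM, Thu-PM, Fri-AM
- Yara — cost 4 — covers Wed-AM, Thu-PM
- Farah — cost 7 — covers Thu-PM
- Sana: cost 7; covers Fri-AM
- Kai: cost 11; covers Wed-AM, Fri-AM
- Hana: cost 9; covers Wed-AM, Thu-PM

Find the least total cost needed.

The greedy cost-per-new-shift heuristic would pick Yara and Sana for 11, but a cheaper cover exists.
Ravi alone covers Wed-AM, Thu-PM, Fri-AM — every shift.
Total cost: 10.
No cover costs less than 10.

10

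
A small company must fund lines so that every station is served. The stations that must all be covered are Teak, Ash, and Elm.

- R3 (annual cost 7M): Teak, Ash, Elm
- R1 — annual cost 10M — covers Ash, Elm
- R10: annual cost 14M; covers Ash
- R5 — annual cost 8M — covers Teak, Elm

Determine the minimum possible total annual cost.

7

R3 alone covers Teak, Ash, Elm — every station.
Total annual cost: 7.
No cover costs less than 7.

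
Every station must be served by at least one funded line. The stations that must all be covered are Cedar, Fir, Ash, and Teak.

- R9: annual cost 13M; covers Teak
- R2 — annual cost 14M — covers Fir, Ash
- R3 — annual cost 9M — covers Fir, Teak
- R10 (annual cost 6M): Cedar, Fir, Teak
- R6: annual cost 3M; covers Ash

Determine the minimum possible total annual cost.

Choose R10 and R6: together they cover Cedar, Fir, Ash, Teak — every station.
Total annual cost: 6 + 3 = 9.
No cover costs less than 9.

9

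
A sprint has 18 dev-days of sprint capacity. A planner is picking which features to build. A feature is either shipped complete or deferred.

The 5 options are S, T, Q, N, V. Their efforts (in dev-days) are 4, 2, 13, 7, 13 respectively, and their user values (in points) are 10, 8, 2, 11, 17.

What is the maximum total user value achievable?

29

This is an integer program with binary decision variables.
Allowing fractional choices, the relaxed optimum would be about 35.5, but features are indivisible.
S + V: effort 4 + 13 = 17 ≤ 18, user value 10 + 17 = 27.
T + V: effort 2 + 13 = 15 ≤ 18, user value 8 + 17 = 25.
S + T + N: effort 4 + 2 + 7 = 13 ≤ 18, user value 10 + 8 + 11 = 29.
Best is S, T, and N with total user value 29.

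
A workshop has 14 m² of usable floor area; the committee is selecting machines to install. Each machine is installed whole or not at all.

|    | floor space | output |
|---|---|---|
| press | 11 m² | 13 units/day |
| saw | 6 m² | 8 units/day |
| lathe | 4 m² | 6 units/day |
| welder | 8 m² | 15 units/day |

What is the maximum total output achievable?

23

This is an integer program with binary decision variables.
Allowing fractional choices, the relaxed optimum would be about 23.7, but machines are indivisible.
lathe + welder: floor space 4 + 8 = 12 ≤ 14, output 6 + 15 = 21.
welder: floor space 8 ≤ 14, output 15.
saw + welder: floor space 6 + 8 = 14 ≤ 14, output 8 + 15 = 23.
Best is saw and welder with total output 23.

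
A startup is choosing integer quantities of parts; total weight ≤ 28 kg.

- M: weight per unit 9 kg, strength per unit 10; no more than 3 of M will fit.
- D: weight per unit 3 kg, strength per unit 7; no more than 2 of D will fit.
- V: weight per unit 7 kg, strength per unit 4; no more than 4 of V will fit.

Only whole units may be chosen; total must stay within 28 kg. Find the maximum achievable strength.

34

This is a bounded integer knapsack.
2×M and 2×D: weight 24 ≤ 28, strength 2·10 + 2·7 = 34.
2×M, 1×D, and 1×V: weight 28 ≤ 28, strength 2·10 + 1·7 + 1·4 = 31.
Best is 34.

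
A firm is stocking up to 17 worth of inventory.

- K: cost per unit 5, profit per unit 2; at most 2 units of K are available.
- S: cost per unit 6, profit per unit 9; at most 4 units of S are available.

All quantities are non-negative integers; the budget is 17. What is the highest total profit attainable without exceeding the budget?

S has the best ratio (9/6); taking only S gives at most 2×9 = 18 (stopped by the cost limit).
Mixing does better — 1×K and 2×S: cost 17 ≤ 17, profit 1·2 + 2·9 = 20.

20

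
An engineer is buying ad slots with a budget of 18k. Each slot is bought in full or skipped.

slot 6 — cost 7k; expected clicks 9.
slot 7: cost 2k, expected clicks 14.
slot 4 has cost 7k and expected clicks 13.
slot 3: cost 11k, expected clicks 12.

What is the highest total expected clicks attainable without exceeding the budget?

36

slot 7 + slot 4: cost 2 + 7 = 9 ≤ 18, expected clicks 14 + 13 = 27.
slot 7 + slot 3: cost 2 + 11 = 13 ≤ 18, expected clicks 14 + 12 = 26.
slot 6 + slot 7 + slot 4: cost 7 + 2 + 7 = 16 ≤ 18, expected clicks 9 + 14 + 13 = 36.
Best is slot 6, slot 7, and slot 4 with total expected clicks 36.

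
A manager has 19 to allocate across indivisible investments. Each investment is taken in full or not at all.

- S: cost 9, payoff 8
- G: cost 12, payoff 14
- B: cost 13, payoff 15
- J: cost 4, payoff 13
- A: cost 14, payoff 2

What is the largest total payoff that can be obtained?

Take B and J: cost 13 + 4 = 17 ≤ 19, payoff 15 + 13 = 28.
No other feasible combination does better.

28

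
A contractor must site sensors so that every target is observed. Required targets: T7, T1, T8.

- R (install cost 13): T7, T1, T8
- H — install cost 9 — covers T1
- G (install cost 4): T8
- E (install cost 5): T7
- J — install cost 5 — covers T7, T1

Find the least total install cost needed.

Choose G and J: together they cover T7, T1, T8 — every target.
Total install cost: 4 + 5 = 9.
No cover costs less than 9.

9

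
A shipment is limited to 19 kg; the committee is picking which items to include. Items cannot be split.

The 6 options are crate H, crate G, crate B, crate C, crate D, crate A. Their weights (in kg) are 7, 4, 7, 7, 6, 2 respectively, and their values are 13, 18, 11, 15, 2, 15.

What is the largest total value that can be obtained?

Treat it as a binary knapsack problem.
Allowing fractional choices, the relaxed optimum would be about 59.1, but items are indivisible.
crate G + crate C + crate A: weight 4 + 7 + 2 = 13 ≤ 19, value 18 + 15 + 15 = 48.
crate G + crate C + crate D + crate A: weight 4 + 7 + 6 + 2 = 19 ≤ 19, value 18 + 15 + 2 + 15 = 50.
crate H + crate G + crate D + crate A: weight 7 + 4 + 6 + 2 = 19 ≤ 19, value 13 + 18 + 2 + 15 = 48.
Best is crate G, crate C, crate D, and crate A with total value 50.

50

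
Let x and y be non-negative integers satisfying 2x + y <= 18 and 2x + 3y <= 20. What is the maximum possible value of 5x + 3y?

(x,y)=(9,0): 2·9+1·0=18≤18, 2·9+3·0=18≤20, objective 45.
(x,y)=(8,1): 2·8+1·1=17≤18, 2·8+3·1=19≤20, objective 43.
(x,y)=(7,2): 2·7+1·2=16≤18, 2·7+3·2=20≤20, objective 41.
Maximum is 45 at (x,y)=(9,0).

45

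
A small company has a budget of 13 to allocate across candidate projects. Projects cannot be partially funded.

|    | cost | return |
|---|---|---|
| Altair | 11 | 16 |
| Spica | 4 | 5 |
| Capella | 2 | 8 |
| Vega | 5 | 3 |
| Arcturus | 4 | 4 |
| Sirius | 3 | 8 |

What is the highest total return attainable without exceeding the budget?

25

Spica + Capella + Arcturus + Sirius: cost 4 + 2 + 4 + 3 = 13 ≤ 13, return 5 + 8 + 4 + 8 = 25.
Altair + Capella: cost 11 + 2 = 13 ≤ 13, return 16 + 8 = 24.
Spica + Capella + Sirius: cost 4 + 2 + 3 = 9 ≤ 13, return 5 + 8 + 8 = 21.
Best is Spica, Capella, Arcturus, and Sirius with total return 25.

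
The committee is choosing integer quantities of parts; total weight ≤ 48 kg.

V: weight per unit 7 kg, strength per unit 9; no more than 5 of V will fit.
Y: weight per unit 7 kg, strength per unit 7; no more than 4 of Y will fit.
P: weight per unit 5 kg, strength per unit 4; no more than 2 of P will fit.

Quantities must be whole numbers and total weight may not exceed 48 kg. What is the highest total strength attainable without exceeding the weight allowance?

This is a bounded integer knapsack.
V has the best ratio (9/7); taking only V gives at most 5×9 = 45 (stopped by the supply cap of 5).
Mixing does better — 5×V, 1×Y, and 1×P: weight 47 ≤ 48, strength 5·9 + 1·7 + 1·4 = 56.

56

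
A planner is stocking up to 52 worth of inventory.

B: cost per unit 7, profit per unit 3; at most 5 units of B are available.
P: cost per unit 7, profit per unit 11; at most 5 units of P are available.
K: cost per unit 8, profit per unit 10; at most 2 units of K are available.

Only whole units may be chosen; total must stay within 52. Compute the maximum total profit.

75

Take 5×P and 2×K: cost 51 ≤ 52, profit 5·11 + 2·10 = 75.
P has the best ratio (11/7) and is taken to its limit of 5; remaining capacity is filled optimally with the others.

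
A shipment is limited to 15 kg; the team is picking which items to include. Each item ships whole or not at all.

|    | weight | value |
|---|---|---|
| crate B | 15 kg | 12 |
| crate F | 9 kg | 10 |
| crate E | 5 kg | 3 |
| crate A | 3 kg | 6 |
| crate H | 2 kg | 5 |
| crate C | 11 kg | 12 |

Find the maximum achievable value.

21

Allowing fractional choices, the relaxed optimum would be about 22.1, but items are indivisible.
crate A + crate C: weight 3 + 11 = 14 ≤ 15, value 6 + 12 = 18.
crate F + crate A + crate H: weight 9 + 3 + 2 = 14 ≤ 15, value 10 + 6 + 5 = 21.
Best is crate F, crate A, and crate H with total value 21.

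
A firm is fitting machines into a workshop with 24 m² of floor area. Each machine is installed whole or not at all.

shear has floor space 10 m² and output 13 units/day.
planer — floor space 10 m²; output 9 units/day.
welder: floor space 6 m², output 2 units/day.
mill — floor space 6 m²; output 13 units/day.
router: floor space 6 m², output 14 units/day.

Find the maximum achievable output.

Treat it as a binary knapsack problem.
Allowing fractional choices, the relaxed optimum would be about 41.8, but machines are indivisible.
planer + mill + router: floor space 10 + 6 + 6 = 22 ≤ 24, output 9 + 13 + 14 = 36.
shear + mill + router: floor space 10 + 6 + 6 = 22 ≤ 24, output 13 + 13 + 14 = 40.
Best is shear, mill, and router with total output 40.

40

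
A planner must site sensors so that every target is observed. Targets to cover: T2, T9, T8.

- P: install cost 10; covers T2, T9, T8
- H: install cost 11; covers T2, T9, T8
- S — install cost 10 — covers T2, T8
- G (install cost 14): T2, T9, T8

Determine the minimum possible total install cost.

This is an integer covering problem.
P alone covers T2, T9, T8 — every target.
Total install cost: 10.
No cover costs less than 10.

10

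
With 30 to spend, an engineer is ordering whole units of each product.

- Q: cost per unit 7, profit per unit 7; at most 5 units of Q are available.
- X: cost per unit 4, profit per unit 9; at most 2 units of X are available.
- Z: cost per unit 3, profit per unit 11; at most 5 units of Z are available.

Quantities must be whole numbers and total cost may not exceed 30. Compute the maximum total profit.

Z has the best ratio (11/3); taking only Z gives at most 5×11 = 55 (stopped by the supply cap of 5).
Mixing does better — 1×Q, 2×X, and 5×Z: cost 30 ≤ 30, profit 1·7 + 2·9 + 5·11 = 80.

80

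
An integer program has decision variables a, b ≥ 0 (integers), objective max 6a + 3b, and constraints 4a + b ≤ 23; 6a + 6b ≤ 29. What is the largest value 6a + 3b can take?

24

The continuous relaxation peaks at (4.83, 0) with value 29.00; rounding to a feasible lattice point costs some objective.
(a,b)=(4,0): 4·4+1·0=16≤23, 6·4+6·0=24≤29, objective 24.
(a,b)=(3,1): 4·3+1·1=13≤23, 6·3+6·1=24≤29, objective 21.
(a,b)=(3,0): 4·3+1·0=12≤23, 6·3+6·0=18≤29, objective 18.
No feasible integer point exceeds 24.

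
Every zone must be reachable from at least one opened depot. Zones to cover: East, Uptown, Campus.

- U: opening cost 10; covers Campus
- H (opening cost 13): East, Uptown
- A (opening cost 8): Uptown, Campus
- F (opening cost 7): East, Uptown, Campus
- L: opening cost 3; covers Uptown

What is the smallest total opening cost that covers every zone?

F alone covers East, Uptown, Campus — every zone.
Total opening cost: 7.
No cover costs less than 7.

7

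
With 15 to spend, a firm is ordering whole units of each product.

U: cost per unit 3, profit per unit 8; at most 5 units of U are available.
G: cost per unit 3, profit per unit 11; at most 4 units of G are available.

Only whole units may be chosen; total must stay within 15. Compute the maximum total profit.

This is a bounded integer knapsack.
G has the best ratio (11/3); taking only G gives at most 4×11 = 44 (stopped by the supply cap of 4).
Mixing does better — 1×U and 4×G: cost 15 ≤ 15, profit 1·8 + 4·11 = 52.

52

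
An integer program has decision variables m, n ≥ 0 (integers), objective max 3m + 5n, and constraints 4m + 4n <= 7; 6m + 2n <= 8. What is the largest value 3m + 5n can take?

Relaxing integrality, the LP optimum is 8.75 at (m,n) = (0, 1.75), which is not an integer point.
(m,n)=(0,1): 4·0+4·1=4≤7, 6·0+2·1=2≤8, objective 5.
(m,n)=(1,0): 4·1+4·0=4≤7, 6·1+2·0=6≤8, objective 3.
(m,n)=(0,0): 4·0+4·0=0≤7, 6·0+2·0=0≤8, objective 0.
The best lattice point is (0,1), giving 5.

5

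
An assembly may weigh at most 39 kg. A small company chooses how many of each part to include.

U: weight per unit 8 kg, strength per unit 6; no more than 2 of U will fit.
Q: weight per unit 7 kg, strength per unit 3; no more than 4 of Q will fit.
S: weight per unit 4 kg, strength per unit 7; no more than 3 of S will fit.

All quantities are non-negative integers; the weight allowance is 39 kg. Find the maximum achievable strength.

This is a bounded integer knapsack.
1×U, 2×Q, and 3×S: weight 34 ≤ 39, strength 1·6 + 2·3 + 3·7 = 33.
2×U, 1×Q, and 3×S: weight 35 ≤ 39, strength 2·6 + 1·3 + 3·7 = 36.
Best is 36.

36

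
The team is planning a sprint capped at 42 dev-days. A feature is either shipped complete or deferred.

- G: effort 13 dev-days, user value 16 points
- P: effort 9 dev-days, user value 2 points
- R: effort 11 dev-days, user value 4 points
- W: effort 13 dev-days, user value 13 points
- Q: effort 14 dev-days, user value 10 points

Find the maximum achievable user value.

Take G, W, and Q: effort 13 + 13 + 14 = 40 ≤ 42, user value 16 + 13 + 10 = 39.
No other feasible combination does better.

39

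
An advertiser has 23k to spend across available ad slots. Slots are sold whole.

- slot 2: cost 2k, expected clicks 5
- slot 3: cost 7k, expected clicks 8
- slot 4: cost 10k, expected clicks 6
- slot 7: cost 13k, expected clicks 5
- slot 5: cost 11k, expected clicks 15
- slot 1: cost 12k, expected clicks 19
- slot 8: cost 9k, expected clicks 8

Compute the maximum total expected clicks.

This is an integer program with binary decision variables.
Take slot 5 and slot 1: cost 11 + 12 = 23 ≤ 23, expected clicks 15 + 19 = 34.
No other feasible combination does better.

34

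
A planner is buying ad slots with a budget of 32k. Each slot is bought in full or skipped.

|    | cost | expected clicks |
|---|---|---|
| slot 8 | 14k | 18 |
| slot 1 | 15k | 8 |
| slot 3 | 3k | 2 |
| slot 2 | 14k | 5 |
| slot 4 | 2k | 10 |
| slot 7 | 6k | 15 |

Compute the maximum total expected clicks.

45

This is an integer program with binary decision variables.
Allowing fractional choices, the relaxed optimum would be about 48.7, but ad slots are indivisible.
slot 8 + slot 3 + slot 4 + slot 7: cost 14 + 3 + 2 + 6 = 25 ≤ 32, expected clicks 18 + 2 + 10 + 15 = 45.
slot 8 + slot 4 + slot 7: cost 14 + 2 + 6 = 22 ≤ 32, expected clicks 18 + 10 + 15 = 43.
Best is slot 8, slot 3, slot 4, and slot 7 with total expected clicks 45.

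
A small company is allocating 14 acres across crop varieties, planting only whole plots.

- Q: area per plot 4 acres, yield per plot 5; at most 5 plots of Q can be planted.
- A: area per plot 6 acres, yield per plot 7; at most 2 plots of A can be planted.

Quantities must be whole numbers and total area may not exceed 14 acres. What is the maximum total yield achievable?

17

3×Q: area 12 ≤ 14, yield 3·5 = 15.
2×Q and 1×A: area 14 ≤ 14, yield 2·5 + 1·7 = 17.
Best is 17.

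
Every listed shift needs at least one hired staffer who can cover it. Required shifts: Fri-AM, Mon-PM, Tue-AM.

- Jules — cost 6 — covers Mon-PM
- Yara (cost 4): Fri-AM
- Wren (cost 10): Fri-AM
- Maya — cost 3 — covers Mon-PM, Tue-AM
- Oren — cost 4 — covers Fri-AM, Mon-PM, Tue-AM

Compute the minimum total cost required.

4

Oren alone covers Fri-AM, Mon-PM, Tue-AM — every shift.
Total cost: 4.
No cover costs less than 4.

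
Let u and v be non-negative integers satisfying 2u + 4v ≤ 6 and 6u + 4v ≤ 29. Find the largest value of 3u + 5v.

9

(u,v)=(3,0): 2·3+4·0=6≤6, 6·3+4·0=18≤29, objective 9.
(u,v)=(2,0): 2·2+4·0=4≤6, 6·2+4·0=12≤29, objective 6.
The best lattice point is (3,0), giving 9.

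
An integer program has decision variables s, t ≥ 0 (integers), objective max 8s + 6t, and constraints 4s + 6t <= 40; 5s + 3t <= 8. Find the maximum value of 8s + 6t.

14

(s,t)=(1,1): 4·1+6·1=10≤40, 5·1+3·1=8≤8, objective 14.
(s,t)=(0,2): 4·0+6·2=12≤40, 5·0+3·2=6≤8, objective 12.
(s,t)=(1,0): 4·1+6·0=4≤40, 5·1+3·0=5≤8, objective 8.
No feasible integer point exceeds 14.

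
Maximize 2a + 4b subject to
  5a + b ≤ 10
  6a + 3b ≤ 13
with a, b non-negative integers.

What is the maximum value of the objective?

(a,b)=(0,4): 5·0+1·4=4≤10, 6·0+3·4=12≤13, objective 16.
(a,b)=(0,3): 5·0+1·3=3≤10, 6·0+3·3=9≤13, objective 12.
The best lattice point is (0,4), giving 16.

16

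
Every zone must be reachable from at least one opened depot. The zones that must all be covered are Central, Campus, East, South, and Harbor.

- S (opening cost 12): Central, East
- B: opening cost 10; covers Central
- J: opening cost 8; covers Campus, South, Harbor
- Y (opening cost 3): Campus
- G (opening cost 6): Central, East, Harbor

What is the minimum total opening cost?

14

This is an integer covering problem.
The greedy cost-per-new-zone heuristic would pick G, Y, and J for 17, but a cheaper cover exists.
Choose J and G: together they cover Central, Campus, East, South, Harbor — every zone.
Total opening cost: 8 + 6 = 14.
No cover costs less than 14.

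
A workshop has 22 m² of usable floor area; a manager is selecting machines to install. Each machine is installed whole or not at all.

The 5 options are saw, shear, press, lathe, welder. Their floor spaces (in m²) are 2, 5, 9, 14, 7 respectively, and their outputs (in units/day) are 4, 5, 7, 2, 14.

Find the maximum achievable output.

26

Take shear, press, and welder: floor space 5 + 9 + 7 = 21 ≤ 22, output 5 + 7 + 14 = 26.
No other feasible combination does better.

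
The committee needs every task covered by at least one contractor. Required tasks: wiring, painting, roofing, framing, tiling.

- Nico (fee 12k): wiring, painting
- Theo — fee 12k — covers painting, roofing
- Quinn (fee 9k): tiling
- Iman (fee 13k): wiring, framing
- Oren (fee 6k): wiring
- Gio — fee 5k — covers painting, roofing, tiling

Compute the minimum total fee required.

18

This is a weighted set-cover instance.
Choose Iman and Gio: together they cover wiring, painting, roofing, framing, tiling — every task.
Total fee: 13 + 5 = 18.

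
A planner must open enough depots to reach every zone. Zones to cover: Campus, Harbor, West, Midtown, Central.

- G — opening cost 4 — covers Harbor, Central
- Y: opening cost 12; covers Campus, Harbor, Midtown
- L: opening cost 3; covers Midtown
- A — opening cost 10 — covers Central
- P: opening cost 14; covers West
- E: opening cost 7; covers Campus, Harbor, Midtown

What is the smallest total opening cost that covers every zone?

The greedy cost-per-new-zone heuristic would pick G, L, E, and P for 28, but a cheaper cover exists.
Choose G, P, and E: together they cover Campus, Harbor, West, Midtown, Central — every zone.
Total opening cost: 4 + 14 + 7 = 25.
No cover costs less than 25.

25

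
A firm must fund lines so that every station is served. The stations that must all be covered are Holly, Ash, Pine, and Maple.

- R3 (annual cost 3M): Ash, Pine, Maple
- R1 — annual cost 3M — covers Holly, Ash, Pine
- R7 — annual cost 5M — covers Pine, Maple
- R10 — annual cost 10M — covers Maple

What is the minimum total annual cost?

Choose R3 and R1: together they cover Holly, Ash, Pine, Maple — every station.
Total annual cost: 3 + 3 = 6.

6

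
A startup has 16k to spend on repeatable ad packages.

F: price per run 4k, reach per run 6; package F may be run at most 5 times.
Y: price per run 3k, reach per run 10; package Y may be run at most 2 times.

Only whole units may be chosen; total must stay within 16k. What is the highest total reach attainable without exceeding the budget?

This is a bounded integer knapsack.
Y has the best ratio (10/3); taking only Y gives at most 2×10 = 20 (stopped by the supply cap of 2).
Mixing does better — 2×F and 2×Y: price 14 ≤ 16, reach 2·6 + 2·10 = 32.

32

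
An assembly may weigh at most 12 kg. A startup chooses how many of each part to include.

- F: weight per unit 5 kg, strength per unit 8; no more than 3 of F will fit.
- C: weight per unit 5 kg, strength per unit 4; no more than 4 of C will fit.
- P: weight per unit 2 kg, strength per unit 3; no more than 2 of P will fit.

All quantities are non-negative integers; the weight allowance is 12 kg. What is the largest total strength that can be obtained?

19

Take 2×F and 1×P: weight 12 ≤ 12, strength 2·8 + 1·3 = 19.
No other integer combination yields more.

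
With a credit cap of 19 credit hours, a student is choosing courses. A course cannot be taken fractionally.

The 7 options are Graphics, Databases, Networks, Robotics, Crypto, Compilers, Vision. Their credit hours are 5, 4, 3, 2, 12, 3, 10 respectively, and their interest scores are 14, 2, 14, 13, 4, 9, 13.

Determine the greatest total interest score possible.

52

Graphics + Networks + Robotics + Compilers: credit hours 5 + 3 + 2 + 3 = 13 ≤ 19, interest score 14 + 14 + 13 + 9 = 50.
Graphics + Databases + Networks + Robotics + Compilers: credit hours 5 + 4 + 3 + 2 + 3 = 17 ≤ 19, interest score 14 + 2 + 14 + 13 + 9 = 52.
Best is Graphics, Databases, Networks, Robotics, and Compilers with total interest score 52.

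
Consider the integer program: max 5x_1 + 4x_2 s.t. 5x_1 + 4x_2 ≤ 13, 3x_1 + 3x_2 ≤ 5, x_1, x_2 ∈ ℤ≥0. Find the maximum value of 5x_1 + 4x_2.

The continuous relaxation peaks at (1.67, 0) with value 8.33; rounding to a feasible lattice point costs some objective.
(x_1,x_2)=(1,0): 5·1+4·0=5≤13, 3·1+3·0=3≤5, objective 5.
(x_1,x_2)=(0,1): 5·0+4·1=4≤13, 3·0+3·1=3≤5, objective 4.
(x_1,x_2)=(0,0): 5·0+4·0=0≤13, 3·0+3·0=0≤5, objective 0.
No feasible integer point exceeds 5.

5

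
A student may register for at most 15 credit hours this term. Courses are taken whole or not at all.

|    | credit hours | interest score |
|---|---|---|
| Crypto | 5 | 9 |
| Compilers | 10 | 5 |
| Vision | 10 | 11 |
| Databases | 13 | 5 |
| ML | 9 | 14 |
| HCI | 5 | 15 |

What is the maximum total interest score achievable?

Vision + HCI: credit hours 10 + 5 = 15 ≤ 15, interest score 11 + 15 = 26.
Crypto + HCI: credit hours 5 + 5 = 10 ≤ 15, interest score 9 + 15 = 24.
ML + HCI: credit hours 9 + 5 = 14 ≤ 15, interest score 14 + 15 = 29.
Best is ML and HCI with total interest score 29.

29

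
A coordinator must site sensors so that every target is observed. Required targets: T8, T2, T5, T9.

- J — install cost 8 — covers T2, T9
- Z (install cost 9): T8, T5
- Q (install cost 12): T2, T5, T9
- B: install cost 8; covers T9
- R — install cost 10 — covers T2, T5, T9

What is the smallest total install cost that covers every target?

Choose J and Z: together they cover T8, T2, T5, T9 — every target.
Total install cost: 8 + 9 = 17.

17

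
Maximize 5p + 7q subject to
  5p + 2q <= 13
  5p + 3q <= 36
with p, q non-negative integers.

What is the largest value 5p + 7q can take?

The continuous relaxation peaks at (0, 6.5) with value 45.50; rounding to a feasible lattice point costs some objective.
(p,q)=(0,6): 5·0+2·6=12≤13, 5·0+3·6=18≤36, objective 42.
(p,q)=(0,5): 5·0+2·5=10≤13, 5·0+3·5=15≤36, objective 35.
No feasible integer point exceeds 42.

42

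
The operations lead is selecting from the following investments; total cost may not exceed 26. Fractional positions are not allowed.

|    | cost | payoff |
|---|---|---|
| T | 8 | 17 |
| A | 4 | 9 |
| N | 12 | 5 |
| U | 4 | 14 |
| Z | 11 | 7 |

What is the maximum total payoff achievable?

40

Take T, A, and U: cost 8 + 4 + 4 = 16 ≤ 26, payoff 17 + 9 + 14 = 40.
No other feasible combination does better.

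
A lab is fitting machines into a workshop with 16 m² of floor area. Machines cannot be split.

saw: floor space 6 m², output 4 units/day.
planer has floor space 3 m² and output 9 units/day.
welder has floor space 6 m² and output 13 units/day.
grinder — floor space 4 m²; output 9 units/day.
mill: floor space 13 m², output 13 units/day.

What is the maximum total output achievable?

31

saw + welder + grinder: floor space 6 + 6 + 4 = 16 ≤ 16, output 4 + 13 + 9 = 26.
saw + planer + welder: floor space 6 + 3 + 6 = 15 ≤ 16, output 4 + 9 + 13 = 26.
planer + welder + grinder: floor space 3 + 6 + 4 = 13 ≤ 16, output 9 + 13 + 9 = 31.
Best is planer, welder, and grinder with total output 31.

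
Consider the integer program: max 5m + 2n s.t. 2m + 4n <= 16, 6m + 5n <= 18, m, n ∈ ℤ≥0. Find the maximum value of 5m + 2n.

(m,n)=(3,0): 2·3+4·0=6≤16, 6·3+5·0=18≤18, objective 15.
(m,n)=(2,1): 2·2+4·1=8≤16, 6·2+5·1=17≤18, objective 12.
(m,n)=(2,0): 2·2+4·0=4≤16, 6·2+5·0=12≤18, objective 10.
No feasible integer point exceeds 15.

15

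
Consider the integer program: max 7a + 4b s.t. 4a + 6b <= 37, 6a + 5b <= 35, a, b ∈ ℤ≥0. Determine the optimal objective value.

The continuous relaxation peaks at (5.83, 0) with value 40.83; rounding to a feasible lattice point costs some objective.
(a,b)=(5,1): 4·5+6·1=26≤37, 6·5+5·1=35≤35, objective 39.
(a,b)=(4,2): 4·4+6·2=28≤37, 6·4+5·2=34≤35, objective 36.
(a,b)=(5,0): 4·5+6·0=20≤37, 6·5+5·0=30≤35, objective 35.
No feasible integer point exceeds 39.

39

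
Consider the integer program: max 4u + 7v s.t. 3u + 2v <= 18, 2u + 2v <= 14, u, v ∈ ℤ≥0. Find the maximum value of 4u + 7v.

49

(u,v)=(0,7) is feasible, giving 49.
(u,v)=(1,6) is feasible, giving 46.
(u,v)=(0,6) is feasible, giving 42.
No feasible integer point exceeds 49.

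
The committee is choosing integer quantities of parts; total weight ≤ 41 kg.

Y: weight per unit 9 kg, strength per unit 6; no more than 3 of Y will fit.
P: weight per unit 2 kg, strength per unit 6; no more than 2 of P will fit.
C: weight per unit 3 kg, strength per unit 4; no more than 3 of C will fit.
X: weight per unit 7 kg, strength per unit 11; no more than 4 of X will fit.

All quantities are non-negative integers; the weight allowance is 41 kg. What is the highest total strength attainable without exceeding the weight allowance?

Take 2×P, 3×C, and 4×X: weight 41 ≤ 41, strength 2·6 + 3·4 + 4·11 = 68.
P has the best ratio (6/2) and is taken to its limit of 2; remaining capacity is filled optimally with the others.

68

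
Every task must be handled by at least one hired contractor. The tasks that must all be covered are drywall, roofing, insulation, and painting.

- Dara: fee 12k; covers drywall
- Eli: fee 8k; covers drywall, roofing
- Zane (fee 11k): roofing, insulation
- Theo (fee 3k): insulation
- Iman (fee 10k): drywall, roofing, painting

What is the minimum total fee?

13

Choose Theo and Iman: together they cover drywall, roofing, insulation, painting — every task.
Total fee: 3 + 10 = 13.
No cover costs less than 13.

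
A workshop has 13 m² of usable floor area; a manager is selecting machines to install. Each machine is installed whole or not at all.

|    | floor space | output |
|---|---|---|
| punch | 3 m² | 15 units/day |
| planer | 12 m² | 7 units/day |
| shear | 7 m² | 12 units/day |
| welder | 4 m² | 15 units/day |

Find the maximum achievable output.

30

punch + welder: floor space 3 + 4 = 7 ≤ 13, output 15 + 15 = 30.
punch + shear: floor space 3 + 7 = 10 ≤ 13, output 15 + 12 = 27.
Best is punch and welder with total output 30.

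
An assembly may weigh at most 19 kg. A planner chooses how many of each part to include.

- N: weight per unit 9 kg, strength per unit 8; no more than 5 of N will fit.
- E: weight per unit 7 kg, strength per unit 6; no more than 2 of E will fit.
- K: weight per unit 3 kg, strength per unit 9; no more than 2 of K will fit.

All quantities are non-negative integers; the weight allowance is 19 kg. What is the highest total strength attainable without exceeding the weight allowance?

Take 1×N and 2×K: weight 15 ≤ 19, strength 1·8 + 2·9 = 26.
K has the best ratio (9/3) and is taken to its limit of 2; remaining capacity is filled optimally with the others.

26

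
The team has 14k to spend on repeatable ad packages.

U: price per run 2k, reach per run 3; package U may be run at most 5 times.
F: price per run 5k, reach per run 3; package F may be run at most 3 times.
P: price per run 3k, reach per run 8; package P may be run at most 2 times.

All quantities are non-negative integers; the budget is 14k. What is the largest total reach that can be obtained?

28

4×U and 2×P: price 14 ≤ 14, reach 4·3 + 2·8 = 28.
3×U and 2×P: price 12 ≤ 14, reach 3·3 + 2·8 = 25.
Best is 28.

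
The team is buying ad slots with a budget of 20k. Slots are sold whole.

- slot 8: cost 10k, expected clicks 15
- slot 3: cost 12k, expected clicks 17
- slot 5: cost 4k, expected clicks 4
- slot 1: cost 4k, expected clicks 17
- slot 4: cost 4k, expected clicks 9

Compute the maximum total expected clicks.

Allowing fractional choices, the relaxed optimum would be about 43.8, but ad slots are indivisible.
slot 3 + slot 1 + slot 4: cost 12 + 4 + 4 = 20 ≤ 20, expected clicks 17 + 17 + 9 = 43.
slot 3 + slot 5 + slot 1: cost 12 + 4 + 4 = 20 ≤ 20, expected clicks 17 + 4 + 17 = 38.
slot 8 + slot 1 + slot 4: cost 10 + 4 + 4 = 18 ≤ 20, expected clicks 15 + 17 + 9 = 41.
Best is slot 3, slot 1, and slot 4 with total expected clicks 43.

43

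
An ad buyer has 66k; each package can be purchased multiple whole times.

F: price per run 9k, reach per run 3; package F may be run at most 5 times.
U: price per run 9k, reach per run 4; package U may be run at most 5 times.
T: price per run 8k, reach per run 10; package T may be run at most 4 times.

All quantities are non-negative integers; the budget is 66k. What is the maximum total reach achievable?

Take 3×U and 4×T: price 59 ≤ 66, reach 3·4 + 4·10 = 52.
T has the best ratio (10/8) and is taken to its limit of 4; remaining capacity is filled optimally with the others.

52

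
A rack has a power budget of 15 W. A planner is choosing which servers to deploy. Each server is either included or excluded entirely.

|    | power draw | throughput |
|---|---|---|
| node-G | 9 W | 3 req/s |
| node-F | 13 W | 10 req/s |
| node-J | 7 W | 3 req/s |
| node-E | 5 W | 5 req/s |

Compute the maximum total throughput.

Allowing fractional choices, the relaxed optimum would be about 12.7, but servers are indivisible.
node-G + node-E: power draw 9 + 5 = 14 ≤ 15, throughput 3 + 5 = 8.
node-J + node-E: power draw 7 + 5 = 12 ≤ 15, throughput 3 + 5 = 8.
node-F: power draw 13 ≤ 15, throughput 10.
Best is node-F with total throughput 10.

10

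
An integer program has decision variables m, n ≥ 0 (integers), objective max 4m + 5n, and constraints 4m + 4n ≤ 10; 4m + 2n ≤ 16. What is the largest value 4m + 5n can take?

The continuous relaxation peaks at (0, 2.5) with value 12.50; rounding to a feasible lattice point costs some objective.
(m,n)=(0,2): 4·0+4·2=8≤10, 4·0+2·2=4≤16, objective 10.
(m,n)=(1,1): 4·1+4·1=8≤10, 4·1+2·1=6≤16, objective 9.
(m,n)=(0,1): 4·0+4·1=4≤10, 4·0+2·1=2≤16, objective 5.
The best lattice point is (0,2), giving 10.

10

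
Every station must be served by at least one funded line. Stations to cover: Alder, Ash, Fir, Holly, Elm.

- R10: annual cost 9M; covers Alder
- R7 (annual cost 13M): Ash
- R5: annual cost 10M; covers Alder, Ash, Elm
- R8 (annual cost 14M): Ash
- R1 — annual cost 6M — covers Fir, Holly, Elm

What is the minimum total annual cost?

This is a weighted set-cover instance.
Choose R5 and R1: together they cover Alder, Ash, Fir, Holly, Elm — every station.
Total annual cost: 10 + 6 = 16.
No cover costs less than 16.

16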